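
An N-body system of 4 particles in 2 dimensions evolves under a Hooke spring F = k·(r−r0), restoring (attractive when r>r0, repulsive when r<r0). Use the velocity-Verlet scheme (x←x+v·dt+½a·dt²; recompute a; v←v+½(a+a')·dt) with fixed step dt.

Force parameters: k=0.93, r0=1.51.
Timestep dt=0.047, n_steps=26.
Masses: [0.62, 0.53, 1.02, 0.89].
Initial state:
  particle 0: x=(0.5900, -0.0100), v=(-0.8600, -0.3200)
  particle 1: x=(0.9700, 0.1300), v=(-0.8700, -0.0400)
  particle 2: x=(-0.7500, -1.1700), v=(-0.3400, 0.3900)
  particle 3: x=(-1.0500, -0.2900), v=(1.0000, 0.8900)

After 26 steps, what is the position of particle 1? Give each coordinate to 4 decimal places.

(0.5094, 0.1529)

step 0: x0=(0.5900, -0.0100) x1=(0.9700, 0.1300) x2=(-0.7500, -1.1700) x3=(-1.0500, -0.2900)
step 1: x0=(0.5473, -0.0260) x1=(0.9291, 0.1279) x2=(-0.7651, -1.1517) x3=(-1.0024, -0.2474)
step 2: x0=(0.5005, -0.0439) x1=(0.8885, 0.1256) x2=(-0.7785, -1.1334) x3=(-0.9540, -0.2032)
step 3: x0=(0.4501, -0.0635) x1=(0.8485, 0.1234) x2=(-0.7906, -1.1153) x3=(-0.9051, -0.1577)
step 4: x0=(0.3967, -0.0849) x1=(0.8096, 0.1215) x2=(-0.8015, -1.0976) x3=(-0.8561, -0.1108)
step 5: x0=(0.3408, -0.1079) x1=(0.7722, 0.1202) x2=(-0.8114, -1.0801) x3=(-0.8074, -0.0627)
step 6: x0=(0.2832, -0.1326) x1=(0.7364, 0.1195) x2=(-0.8205, -1.0631) x3=(-0.7593, -0.0134)
step 7: x0=(0.2245, -0.1588) x1=(0.7027, 0.1197) x2=(-0.8291, -1.0466) x3=(-0.7123, 0.0370)
step 8: x0=(0.1651, -0.1868) x1=(0.6712, 0.1208) x2=(-0.8373, -1.0305) x3=(-0.6666, 0.0887)
step 9: x0=(0.1056, -0.2166) x1=(0.6423, 0.1228) x2=(-0.8453, -1.0150) x3=(-0.6225, 0.1417)
step 10: x0=(0.0464, -0.2484) x1=(0.6160, 0.1258) x2=(-0.8533, -1.0001) x3=(-0.5803, 0.1962)
step 11: x0=(-0.0122, -0.2824) x1=(0.5926, 0.1297) x2=(-0.8614, -0.9857) x3=(-0.5401, 0.2523)
step 12: x0=(-0.0702, -0.3188) x1=(0.5721, 0.1343) x2=(-0.8697, -0.9719) x3=(-0.5018, 0.3103)
step 13: x0=(-0.1275, -0.3576) x1=(0.5546, 0.1396) x2=(-0.8784, -0.9587) x3=(-0.4654, 0.3703)
step 14: x0=(-0.1841, -0.3986) x1=(0.5400, 0.1453) x2=(-0.8875, -0.9460) x3=(-0.4306, 0.4323)
step 15: x0=(-0.2402, -0.4417) x1=(0.5283, 0.1512) x2=(-0.8972, -0.9339) x3=(-0.3973, 0.4961)
step 16: x0=(-0.2955, -0.4864) x1=(0.5192, 0.1570) x2=(-0.9075, -0.9222) x3=(-0.3653, 0.5616)
step 17: x0=(-0.3499, -0.5320) x1=(0.5126, 0.1625) x2=(-0.9186, -0.9109) x3=(-0.3346, 0.6285)
step 18: x0=(-0.4030, -0.5781) x1=(0.5082, 0.1672) x2=(-0.9306, -0.9000) x3=(-0.3051, 0.6966)
step 19: x0=(-0.4546, -0.6242) x1=(0.5057, 0.1710) x2=(-0.9434, -0.8893) x3=(-0.2767, 0.7654)
step 20: x0=(-0.5041, -0.6697) x1=(0.5047, 0.1735) x2=(-0.9573, -0.8787) x3=(-0.2496, 0.8346)
step 21: x0=(-0.5510, -0.7141) x1=(0.5048, 0.1745) x2=(-0.9723, -0.8679) x3=(-0.2236, 0.9038)
step 22: x0=(-0.5949, -0.7571) x1=(0.5057, 0.1739) x2=(-0.9885, -0.8568) x3=(-0.1989, 0.9726)
step 23: x0=(-0.6352, -0.7986) x1=(0.5070, 0.1715) x2=(-1.0059, -0.8449) x3=(-0.1754, 1.0406)
step 24: x0=(-0.6715, -0.8383) x1=(0.5082, 0.1672) x2=(-1.0247, -0.8320) x3=(-0.1532, 1.1072)
step 25: x0=(-0.7034, -0.8764) x1=(0.5091, 0.1610) x2=(-1.0447, -0.8175) x3=(-0.1323, 1.1722)
step 26: x0=(-0.7308, -0.9131) x1=(0.5094, 0.1529) x2=(-1.0659, -0.8011) x3=(-0.1129, 1.2349)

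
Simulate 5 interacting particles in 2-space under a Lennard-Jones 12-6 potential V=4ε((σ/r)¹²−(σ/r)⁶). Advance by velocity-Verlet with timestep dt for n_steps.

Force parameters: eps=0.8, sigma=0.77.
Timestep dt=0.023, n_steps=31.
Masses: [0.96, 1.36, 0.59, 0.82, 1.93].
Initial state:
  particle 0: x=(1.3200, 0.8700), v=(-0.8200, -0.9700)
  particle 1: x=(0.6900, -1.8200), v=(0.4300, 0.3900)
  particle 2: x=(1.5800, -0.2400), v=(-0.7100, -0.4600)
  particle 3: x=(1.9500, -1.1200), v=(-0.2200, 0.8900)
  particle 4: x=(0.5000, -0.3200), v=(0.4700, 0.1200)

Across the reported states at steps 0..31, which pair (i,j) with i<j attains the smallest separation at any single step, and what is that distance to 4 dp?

pair (2,4), distance 0.7539

step 0: x0=(1.3200, 0.8700) x1=(0.6900, -1.8200) x2=(1.5800, -0.2400) x3=(1.9500, -1.1200) x4=(0.5000, -0.3200)
step 1: x0=(1.3012, 0.8473) x1=(0.6999, -1.8109) x2=(1.5632, -0.2511) x3=(1.9445, -1.0988) x4=(0.5111, -0.3172)
step 2: x0=(1.2824, 0.8236) x1=(0.7100, -1.8017) x2=(1.5452, -0.2631) x3=(1.9381, -1.0763) x4=(0.5228, -0.3144)
step 3: x0=(1.2637, 0.7990) x1=(0.7201, -1.7923) x2=(1.5257, -0.2756) x3=(1.9310, -1.0527) x4=(0.5352, -0.3116)
step 4: x0=(1.2451, 0.7733) x1=(0.7304, -1.7827) x2=(1.5040, -0.2875) x3=(1.9233, -1.0287) x4=(0.5484, -0.3087)
step 5: x0=(1.2265, 0.7465) x1=(0.7408, -1.7730) x2=(1.4792, -0.2972) x3=(1.9157, -1.0053) x4=(0.5624, -0.3057)
step 6: x0=(1.2079, 0.7183) x1=(0.7513, -1.7630) x2=(1.4503, -0.3027) x3=(1.9091, -0.9841) x4=(0.5771, -0.3026)
step 7: x0=(1.1893, 0.6885) x1=(0.7620, -1.7527) x2=(1.4175, -0.3023) x3=(1.9041, -0.9659) x4=(0.5923, -0.2994)
step 8: x0=(1.1706, 0.6570) x1=(0.7727, -1.7423) x2=(1.3858, -0.2963) x3=(1.9008, -0.9506) x4=(0.6063, -0.2960)
step 9: x0=(1.1519, 0.6234) x1=(0.7837, -1.7315) x2=(1.3691, -0.2857) x3=(1.8986, -0.9371) x4=(0.6152, -0.2924)
step 10: x0=(1.1329, 0.5875) x1=(0.7947, -1.7205) x2=(1.3834, -0.2710) x3=(1.8970, -0.9249) x4=(0.6145, -0.2885)
step 11: x0=(1.1136, 0.5497) x1=(0.8059, -1.7092) x2=(1.4179, -0.2519) x3=(1.8965, -0.9147) x4=(0.6071, -0.2844)
step 12: x0=(1.0935, 0.5110) x1=(0.8173, -1.6977) x2=(1.4563, -0.2284) x3=(1.8980, -0.9078) x4=(0.5980, -0.2800)
step 13: x0=(1.0715, 0.4737) x1=(0.8288, -1.6858) x2=(1.4929, -0.2030) x3=(1.9019, -0.9055) x4=(0.5892, -0.2750)
step 14: x0=(1.0455, 0.4413) x1=(0.8405, -1.6737) x2=(1.5302, -0.1813) x3=(1.9078, -0.9075) x4=(0.5812, -0.2699)
step 15: x0=(1.0148, 0.4161) x1=(0.8523, -1.6613) x2=(1.5709, -0.1657) x3=(1.9151, -0.9130) x4=(0.5739, -0.2650)
step 16: x0=(0.9828, 0.3985) x1=(0.8644, -1.6485) x2=(1.6136, -0.1523) x3=(1.9234, -0.9219) x4=(0.5660, -0.2621)
step 17: x0=(0.9552, 0.3905) x1=(0.8766, -1.6355) x2=(1.6551, -0.1375) x3=(1.9321, -0.9332) x4=(0.5560, -0.2636)
step 18: x0=(0.9358, 0.3951) x1=(0.8890, -1.6221) x2=(1.6940, -0.1206) x3=(1.9408, -0.9461) x4=(0.5425, -0.2716)
step 19: x0=(0.9237, 0.4096) x1=(0.9017, -1.6084) x2=(1.7301, -0.1026) x3=(1.9490, -0.9592) x4=(0.5263, -0.2849)
step 20: x0=(0.9160, 0.4287) x1=(0.9146, -1.5944) x2=(1.7637, -0.0847) x3=(1.9564, -0.9718) x4=(0.5089, -0.3010)
step 21: x0=(0.9102, 0.4486) x1=(0.9278, -1.5799) x2=(1.7953, -0.0675) x3=(1.9629, -0.9833) x4=(0.4914, -0.3180)
step 22: x0=(0.9053, 0.4675) x1=(0.9412, -1.5651) x2=(1.8252, -0.0517) x3=(1.9685, -0.9935) x4=(0.4741, -0.3349)
step 23: x0=(0.9008, 0.4849) x1=(0.9550, -1.5498) x2=(1.8534, -0.0373) x3=(1.9731, -1.0025) x4=(0.4573, -0.3515)
step 24: x0=(0.8965, 0.5006) x1=(0.9691, -1.5340) x2=(1.8804, -0.0246) x3=(1.9768, -1.0101) x4=(0.4409, -0.3676)
step 25: x0=(0.8923, 0.5146) x1=(0.9836, -1.5178) x2=(1.9061, -0.0134) x3=(1.9794, -1.0166) x4=(0.4251, -0.3832)
step 26: x0=(0.8881, 0.5272) x1=(0.9985, -1.5010) x2=(1.9308, -0.0039) x3=(1.9810, -1.0220) x4=(0.4097, -0.3985)
step 27: x0=(0.8840, 0.5385) x1=(1.0138, -1.4836) x2=(1.9545, 0.0040) x3=(1.9816, -1.0263) x4=(0.3947, -0.4135)
step 28: x0=(0.8800, 0.5486) x1=(1.0296, -1.4656) x2=(1.9773, 0.0103) x3=(1.9810, -1.0298) x4=(0.3801, -0.4282)
step 29: x0=(0.8760, 0.5577) x1=(1.0459, -1.4470) x2=(1.9993, 0.0150) x3=(1.9791, -1.0324) x4=(0.3659, -0.4427)
step 30: x0=(0.8720, 0.5659) x1=(1.0629, -1.4277) x2=(2.0205, 0.0182) x3=(1.9759, -1.0343) x4=(0.3521, -0.4571)
step 31: x0=(0.8680, 0.5733) x1=(1.0805, -1.4077) x2=(2.0410, 0.0198) x3=(1.9713, -1.0355) x4=(0.3386, -0.4714)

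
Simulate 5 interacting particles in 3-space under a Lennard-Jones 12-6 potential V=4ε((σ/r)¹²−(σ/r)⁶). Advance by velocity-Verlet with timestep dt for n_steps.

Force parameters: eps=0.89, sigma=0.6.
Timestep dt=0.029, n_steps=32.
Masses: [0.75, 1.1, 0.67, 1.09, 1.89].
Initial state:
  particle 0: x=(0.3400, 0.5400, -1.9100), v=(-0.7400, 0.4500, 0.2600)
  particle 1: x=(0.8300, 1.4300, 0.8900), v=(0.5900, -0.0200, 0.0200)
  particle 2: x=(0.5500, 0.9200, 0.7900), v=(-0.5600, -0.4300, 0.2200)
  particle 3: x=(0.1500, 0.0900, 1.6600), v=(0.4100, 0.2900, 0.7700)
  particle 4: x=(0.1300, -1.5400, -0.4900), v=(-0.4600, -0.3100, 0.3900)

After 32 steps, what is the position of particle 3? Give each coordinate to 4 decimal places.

step 0: x0=(0.3400, 0.5400, -1.9100) x1=(0.8300, 1.4300, 0.8900) x2=(0.5500, 0.9200, 0.7900) x3=(0.1500, 0.0900, 1.6600) x4=(0.1300, -1.5400, -0.4900)
step 1: x0=(0.3185, 0.5530, -1.9025) x1=(0.8558, 1.4453, 0.8937) x2=(0.5194, 0.8814, 0.7914) x3=(0.1619, 0.0985, 1.6823) x4=(0.1167, -1.5490, -0.4787)
step 2: x0=(0.2971, 0.5661, -1.8949) x1=(0.8822, 1.4615, 0.8976) x2=(0.4878, 0.8411, 0.7926) x3=(0.1739, 0.1070, 1.7044) x4=(0.1033, -1.5580, -0.4674)
step 3: x0=(0.2756, 0.5791, -1.8874) x1=(0.9071, 1.4754, 0.9011) x2=(0.4585, 0.8043, 0.7947) x3=(0.1859, 0.1158, 1.7264) x4=(0.0900, -1.5670, -0.4561)
step 4: x0=(0.2542, 0.5922, -1.8798) x1=(0.9308, 1.4875, 0.9043) x2=(0.4311, 0.7702, 0.7976) x3=(0.1980, 0.1246, 1.7482) x4=(0.0766, -1.5760, -0.4448)
step 5: x0=(0.2327, 0.6052, -1.8723) x1=(0.9537, 1.4984, 0.9073) x2=(0.4050, 0.7380, 0.8011) x3=(0.2101, 0.1336, 1.7698) x4=(0.0633, -1.5849, -0.4334)
step 6: x0=(0.2112, 0.6183, -1.8647) x1=(0.9760, 1.5085, 0.9103) x2=(0.3798, 0.7068, 0.8051) x3=(0.2223, 0.1428, 1.7912) x4=(0.0500, -1.5939, -0.4221)
step 7: x0=(0.1898, 0.6313, -1.8572) x1=(0.9979, 1.5181, 0.9132) x2=(0.3552, 0.6762, 0.8097) x3=(0.2346, 0.1521, 1.8123) x4=(0.0366, -1.6029, -0.4108)
step 8: x0=(0.1683, 0.6444, -1.8496) x1=(1.0195, 1.5272, 0.9160) x2=(0.3309, 0.6461, 0.8147) x3=(0.2468, 0.1615, 1.8332) x4=(0.0233, -1.6119, -0.3995)
step 9: x0=(0.1469, 0.6574, -1.8420) x1=(1.0409, 1.5361, 0.9188) x2=(0.3070, 0.6161, 0.8203) x3=(0.2591, 0.1711, 1.8538) x4=(0.0099, -1.6209, -0.3882)
step 10: x0=(0.1254, 0.6705, -1.8345) x1=(1.0621, 1.5449, 0.9216) x2=(0.2833, 0.5862, 0.8263) x3=(0.2715, 0.1808, 1.8741) x4=(-0.0034, -1.6298, -0.3769)
step 11: x0=(0.1039, 0.6835, -1.8269) x1=(1.0832, 1.5534, 0.9244) x2=(0.2597, 0.5564, 0.8329) x3=(0.2838, 0.1906, 1.8940) x4=(-0.0167, -1.6388, -0.3656)
step 12: x0=(0.0825, 0.6965, -1.8193) x1=(1.1043, 1.5619, 0.9272) x2=(0.2363, 0.5265, 0.8399) x3=(0.2961, 0.2006, 1.9137) x4=(-0.0301, -1.6478, -0.3543)
step 13: x0=(0.0610, 0.7096, -1.8118) x1=(1.1253, 1.5703, 0.9300) x2=(0.2129, 0.4965, 0.8475) x3=(0.3084, 0.2106, 1.9330) x4=(-0.0434, -1.6568, -0.3430)
step 14: x0=(0.0396, 0.7226, -1.8042) x1=(1.1462, 1.5787, 0.9328) x2=(0.1897, 0.4666, 0.8556) x3=(0.3207, 0.2208, 1.9520) x4=(-0.0567, -1.6657, -0.3316)
step 15: x0=(0.0181, 0.7356, -1.7966) x1=(1.1672, 1.5870, 0.9356) x2=(0.1667, 0.4365, 0.8642) x3=(0.3330, 0.2310, 1.9708) x4=(-0.0701, -1.6747, -0.3203)
step 16: x0=(-0.0033, 0.7487, -1.7891) x1=(1.1880, 1.5952, 0.9384) x2=(0.1437, 0.4065, 0.8732) x3=(0.3452, 0.2413, 1.9892) x4=(-0.0834, -1.6837, -0.3090)
step 17: x0=(-0.0248, 0.7617, -1.7815) x1=(1.2089, 1.6035, 0.9411) x2=(0.1208, 0.3764, 0.8827) x3=(0.3573, 0.2516, 2.0073) x4=(-0.0968, -1.6927, -0.2977)
step 18: x0=(-0.0463, 0.7748, -1.7739) x1=(1.2297, 1.6117, 0.9439) x2=(0.0981, 0.3463, 0.8926) x3=(0.3695, 0.2620, 2.0252) x4=(-0.1101, -1.7016, -0.2864)
step 19: x0=(-0.0677, 0.7878, -1.7663) x1=(1.2506, 1.6199, 0.9468) x2=(0.0755, 0.3161, 0.9030) x3=(0.3815, 0.2723, 2.0428) x4=(-0.1234, -1.7106, -0.2751)
step 20: x0=(-0.0892, 0.8008, -1.7587) x1=(1.2714, 1.6281, 0.9496) x2=(0.0530, 0.2860, 0.9136) x3=(0.3935, 0.2827, 2.0602) x4=(-0.1368, -1.7196, -0.2637)
step 21: x0=(-0.1106, 0.8139, -1.7511) x1=(1.2922, 1.6362, 0.9524) x2=(0.0306, 0.2559, 0.9246) x3=(0.4055, 0.2931, 2.0774) x4=(-0.1501, -1.7285, -0.2524)
step 22: x0=(-0.1321, 0.8269, -1.7436) x1=(1.3129, 1.6444, 0.9552) x2=(0.0083, 0.2258, 0.9359) x3=(0.4174, 0.3035, 2.0944) x4=(-0.1634, -1.7375, -0.2411)
step 23: x0=(-0.1535, 0.8399, -1.7360) x1=(1.3337, 1.6525, 0.9580) x2=(-0.0139, 0.1957, 0.9475) x3=(0.4292, 0.3139, 2.1113) x4=(-0.1768, -1.7465, -0.2298)
step 24: x0=(-0.1750, 0.8530, -1.7284) x1=(1.3545, 1.6606, 0.9608) x2=(-0.0360, 0.1657, 0.9593) x3=(0.4410, 0.3243, 2.1280) x4=(-0.1901, -1.7554, -0.2185)
step 25: x0=(-0.1965, 0.8660, -1.7208) x1=(1.3753, 1.6688, 0.9636) x2=(-0.0580, 0.1357, 0.9713) x3=(0.4527, 0.3347, 2.1445) x4=(-0.2035, -1.7644, -0.2072)
step 26: x0=(-0.2179, 0.8790, -1.7132) x1=(1.3960, 1.6769, 0.9665) x2=(-0.0799, 0.1057, 0.9835) x3=(0.4644, 0.3450, 2.1610) x4=(-0.2168, -1.7733, -0.1958)
step 27: x0=(-0.2394, 0.8920, -1.7056) x1=(1.4168, 1.6850, 0.9693) x2=(-0.1018, 0.0758, 0.9958) x3=(0.4761, 0.3554, 2.1773) x4=(-0.2301, -1.7823, -0.1845)
step 28: x0=(-0.2608, 0.9051, -1.6980) x1=(1.4375, 1.6931, 0.9721) x2=(-0.1235, 0.0459, 1.0083) x3=(0.4877, 0.3657, 2.1935) x4=(-0.2435, -1.7913, -0.1732)
step 29: x0=(-0.2823, 0.9181, -1.6904) x1=(1.4583, 1.7012, 0.9750) x2=(-0.1452, 0.0160, 1.0209) x3=(0.4992, 0.3760, 2.2097) x4=(-0.2568, -1.8002, -0.1619)
step 30: x0=(-0.3037, 0.9311, -1.6828) x1=(1.4790, 1.7093, 0.9778) x2=(-0.1669, -0.0139, 1.0335) x3=(0.5108, 0.3863, 2.2258) x4=(-0.2701, -1.8092, -0.1505)
step 31: x0=(-0.3252, 0.9442, -1.6752) x1=(1.4998, 1.7174, 0.9807) x2=(-0.1885, -0.0437, 1.0463) x3=(0.5223, 0.3965, 2.2419) x4=(-0.2835, -1.8181, -0.1392)
step 32: x0=(-0.3466, 0.9572, -1.6676) x1=(1.5205, 1.7255, 0.9835) x2=(-0.2101, -0.0735, 1.0591) x3=(0.5338, 0.4068, 2.2579) x4=(-0.2968, -1.8271, -0.1279)

(0.5338, 0.4068, 2.2579)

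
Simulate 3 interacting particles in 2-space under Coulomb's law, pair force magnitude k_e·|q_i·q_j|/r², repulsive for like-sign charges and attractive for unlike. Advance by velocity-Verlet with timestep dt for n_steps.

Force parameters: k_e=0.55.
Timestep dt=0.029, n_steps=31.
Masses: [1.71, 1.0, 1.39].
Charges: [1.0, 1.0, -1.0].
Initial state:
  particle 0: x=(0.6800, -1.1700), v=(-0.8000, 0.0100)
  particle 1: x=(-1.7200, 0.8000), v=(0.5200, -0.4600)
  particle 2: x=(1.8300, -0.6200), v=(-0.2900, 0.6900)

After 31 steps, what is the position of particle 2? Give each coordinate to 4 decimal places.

(1.4913, -0.0324)

step 0: x0=(0.6800, -1.1700) x1=(-1.7200, 0.8000) x2=(1.8300, -0.6200)
step 1: x0=(0.6569, -1.1697) x1=(-1.7049, 0.7867) x2=(1.8215, -0.6000)
step 2: x0=(0.6339, -1.1693) x1=(-1.6899, 0.7734) x2=(1.8128, -0.5801)
step 3: x0=(0.6112, -1.1689) x1=(-1.6748, 0.7601) x2=(1.8039, -0.5603)
step 4: x0=(0.5885, -1.1684) x1=(-1.6597, 0.7468) x2=(1.7948, -0.5406)
step 5: x0=(0.5661, -1.1679) x1=(-1.6447, 0.7336) x2=(1.7855, -0.5209)
step 6: x0=(0.5437, -1.1673) x1=(-1.6297, 0.7203) x2=(1.7760, -0.5013)
step 7: x0=(0.5215, -1.1667) x1=(-1.6146, 0.7071) x2=(1.7664, -0.4818)
step 8: x0=(0.4995, -1.1661) x1=(-1.5996, 0.6940) x2=(1.7566, -0.4624)
step 9: x0=(0.4776, -1.1654) x1=(-1.5846, 0.6808) x2=(1.7467, -0.4430)
step 10: x0=(0.4559, -1.1647) x1=(-1.5696, 0.6677) x2=(1.7365, -0.4237)
step 11: x0=(0.4342, -1.1639) x1=(-1.5546, 0.6546) x2=(1.7263, -0.4044)
step 12: x0=(0.4127, -1.1631) x1=(-1.5397, 0.6416) x2=(1.7158, -0.3853)
step 13: x0=(0.3914, -1.1623) x1=(-1.5247, 0.6285) x2=(1.7052, -0.3661)
step 14: x0=(0.3701, -1.1614) x1=(-1.5097, 0.6155) x2=(1.6945, -0.3471)
step 15: x0=(0.3490, -1.1605) x1=(-1.4948, 0.6026) x2=(1.6836, -0.3281)
step 16: x0=(0.3280, -1.1596) x1=(-1.4798, 0.5897) x2=(1.6726, -0.3092)
step 17: x0=(0.3071, -1.1586) x1=(-1.4649, 0.5768) x2=(1.6614, -0.2903)
step 18: x0=(0.2864, -1.1576) x1=(-1.4500, 0.5640) x2=(1.6501, -0.2715)
step 19: x0=(0.2658, -1.1566) x1=(-1.4351, 0.5512) x2=(1.6387, -0.2528)
step 20: x0=(0.2452, -1.1556) x1=(-1.4202, 0.5384) x2=(1.6271, -0.2341)
step 21: x0=(0.2248, -1.1545) x1=(-1.4053, 0.5257) x2=(1.6154, -0.2155)
step 22: x0=(0.2046, -1.1535) x1=(-1.3905, 0.5131) x2=(1.6036, -0.1970)
step 23: x0=(0.1844, -1.1524) x1=(-1.3756, 0.5004) x2=(1.5916, -0.1785)
step 24: x0=(0.1643, -1.1513) x1=(-1.3608, 0.4879) x2=(1.5795, -0.1600)
step 25: x0=(0.1444, -1.1502) x1=(-1.3459, 0.4754) x2=(1.5673, -0.1416)
step 26: x0=(0.1245, -1.1491) x1=(-1.3311, 0.4630) x2=(1.5549, -0.1233)
step 27: x0=(0.1048, -1.1479) x1=(-1.3163, 0.4506) x2=(1.5425, -0.1050)
step 28: x0=(0.0852, -1.1468) x1=(-1.3015, 0.4383) x2=(1.5299, -0.0868)
step 29: x0=(0.0656, -1.1457) x1=(-1.2868, 0.4261) x2=(1.5172, -0.0686)
step 30: x0=(0.0462, -1.1445) x1=(-1.2720, 0.4139) x2=(1.5043, -0.0505)
step 31: x0=(0.0269, -1.1434) x1=(-1.2573, 0.4018) x2=(1.4913, -0.0324)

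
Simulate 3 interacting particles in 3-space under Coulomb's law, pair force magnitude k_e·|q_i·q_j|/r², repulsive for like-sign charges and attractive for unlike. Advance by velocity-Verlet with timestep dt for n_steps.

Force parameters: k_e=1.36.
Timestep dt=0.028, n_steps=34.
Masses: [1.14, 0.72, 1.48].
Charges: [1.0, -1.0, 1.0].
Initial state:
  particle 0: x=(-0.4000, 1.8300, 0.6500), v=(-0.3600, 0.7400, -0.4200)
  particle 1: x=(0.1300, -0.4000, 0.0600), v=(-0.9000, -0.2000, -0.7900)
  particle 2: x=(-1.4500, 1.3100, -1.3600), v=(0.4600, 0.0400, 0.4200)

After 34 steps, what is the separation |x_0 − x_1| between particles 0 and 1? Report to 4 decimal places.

step 0: x0=(-0.4000, 1.8300, 0.6500) x1=(0.1300, -0.4000, 0.0600) x2=(-1.4500, 1.3100, -1.3600)
step 1: x0=(-0.4100, 1.8507, 0.6383) x1=(0.1047, -0.4054, 0.0379) x2=(-1.4371, 1.3111, -1.3483)
step 2: x0=(-0.4199, 1.8712, 0.6267) x1=(0.0793, -0.4105, 0.0157) x2=(-1.4242, 1.3121, -1.3366)
step 3: x0=(-0.4297, 1.8916, 0.6152) x1=(0.0536, -0.4151, -0.0065) x2=(-1.4114, 1.3129, -1.3250)
step 4: x0=(-0.4394, 1.9120, 0.6039) x1=(0.0278, -0.4194, -0.0288) x2=(-1.3985, 1.3137, -1.3135)
step 5: x0=(-0.4490, 1.9322, 0.5926) x1=(0.0018, -0.4233, -0.0511) x2=(-1.3856, 1.3144, -1.3020)
step 6: x0=(-0.4584, 1.9524, 0.5815) x1=(-0.0243, -0.4268, -0.0735) x2=(-1.3728, 1.3149, -1.2907)
step 7: x0=(-0.4678, 1.9725, 0.5705) x1=(-0.0506, -0.4300, -0.0959) x2=(-1.3599, 1.3153, -1.2794)
step 8: x0=(-0.4770, 1.9924, 0.5597) x1=(-0.0771, -0.4327, -0.1184) x2=(-1.3471, 1.3156, -1.2681)
step 9: x0=(-0.4862, 2.0124, 0.5490) x1=(-0.1037, -0.4351, -0.1409) x2=(-1.3342, 1.3158, -1.2570)
step 10: x0=(-0.4952, 2.0322, 0.5384) x1=(-0.1305, -0.4370, -0.1635) x2=(-1.3214, 1.3158, -1.2459)
step 11: x0=(-0.5042, 2.0520, 0.5280) x1=(-0.1574, -0.4386, -0.1861) x2=(-1.3085, 1.3157, -1.2349)
step 12: x0=(-0.5130, 2.0718, 0.5177) x1=(-0.1846, -0.4397, -0.2088) x2=(-1.2957, 1.3154, -1.2240)
step 13: x0=(-0.5217, 2.0915, 0.5076) x1=(-0.2118, -0.4404, -0.2316) x2=(-1.2828, 1.3149, -1.2132)
step 14: x0=(-0.5303, 2.1111, 0.4976) x1=(-0.2393, -0.4408, -0.2544) x2=(-1.2700, 1.3143, -1.2025)
step 15: x0=(-0.5389, 2.1307, 0.4878) x1=(-0.2669, -0.4406, -0.2773) x2=(-1.2571, 1.3135, -1.1919)
step 16: x0=(-0.5473, 2.1503, 0.4781) x1=(-0.2946, -0.4401, -0.3003) x2=(-1.2443, 1.3125, -1.1813)
step 17: x0=(-0.5556, 2.1699, 0.4687) x1=(-0.3225, -0.4391, -0.3233) x2=(-1.2314, 1.3113, -1.1709)
step 18: x0=(-0.5639, 2.1895, 0.4593) x1=(-0.3506, -0.4377, -0.3464) x2=(-1.2186, 1.3098, -1.1605)
step 19: x0=(-0.5720, 2.2090, 0.4502) x1=(-0.3788, -0.4358, -0.3696) x2=(-1.2057, 1.3082, -1.1502)
step 20: x0=(-0.5801, 2.2286, 0.4412) x1=(-0.4071, -0.4334, -0.3928) x2=(-1.1928, 1.3064, -1.1401)
step 21: x0=(-0.5881, 2.2481, 0.4323) x1=(-0.4357, -0.4305, -0.4161) x2=(-1.1800, 1.3043, -1.1300)
step 22: x0=(-0.5960, 2.2677, 0.4237) x1=(-0.4643, -0.4272, -0.4395) x2=(-1.1671, 1.3019, -1.1200)
step 23: x0=(-0.6038, 2.2873, 0.4152) x1=(-0.4931, -0.4233, -0.4630) x2=(-1.1542, 1.2993, -1.1101)
step 24: x0=(-0.6115, 2.3069, 0.4069) x1=(-0.5220, -0.4190, -0.4865) x2=(-1.1413, 1.2964, -1.1003)
step 25: x0=(-0.6192, 2.3265, 0.3988) x1=(-0.5511, -0.4141, -0.5101) x2=(-1.1284, 1.2933, -1.0906)
step 26: x0=(-0.6267, 2.3462, 0.3908) x1=(-0.5803, -0.4087, -0.5338) x2=(-1.1155, 1.2898, -1.0810)
step 27: x0=(-0.6343, 2.3659, 0.3830) x1=(-0.6096, -0.4027, -0.5575) x2=(-1.1026, 1.2861, -1.0716)
step 28: x0=(-0.6417, 2.3857, 0.3754) x1=(-0.6390, -0.3961, -0.5813) x2=(-1.0897, 1.2820, -1.0622)
step 29: x0=(-0.6491, 2.4056, 0.3680) x1=(-0.6686, -0.3890, -0.6052) x2=(-1.0768, 1.2776, -1.0529)
step 30: x0=(-0.6564, 2.4255, 0.3607) x1=(-0.6982, -0.3813, -0.6291) x2=(-1.0639, 1.2729, -1.0437)
step 31: x0=(-0.6636, 2.4454, 0.3536) x1=(-0.7280, -0.3729, -0.6531) x2=(-1.0510, 1.2678, -1.0346)
step 32: x0=(-0.6709, 2.4655, 0.3466) x1=(-0.7578, -0.3639, -0.6772) x2=(-1.0380, 1.2623, -1.0256)
step 33: x0=(-0.6780, 2.4856, 0.3399) x1=(-0.7878, -0.3543, -0.7013) x2=(-1.0251, 1.2565, -1.0167)
step 34: x0=(-0.6851, 2.5058, 0.3333) x1=(-0.8178, -0.3439, -0.7254) x2=(-1.0122, 1.2503, -1.0079)

3.0429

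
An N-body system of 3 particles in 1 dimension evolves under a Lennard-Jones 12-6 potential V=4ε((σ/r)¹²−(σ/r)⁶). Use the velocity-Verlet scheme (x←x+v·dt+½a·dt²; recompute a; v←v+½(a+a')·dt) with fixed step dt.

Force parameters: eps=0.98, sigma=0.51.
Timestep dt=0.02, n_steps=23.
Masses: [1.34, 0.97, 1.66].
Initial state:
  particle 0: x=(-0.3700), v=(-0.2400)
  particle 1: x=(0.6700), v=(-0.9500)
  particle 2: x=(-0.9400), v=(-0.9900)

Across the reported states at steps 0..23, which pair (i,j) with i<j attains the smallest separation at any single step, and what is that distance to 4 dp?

pair (0,2), distance 0.5384

step 0: x0=(-0.3700) x1=(0.6700) x2=(-0.9400)
step 1: x0=(-0.3747) x1=(0.6509) x2=(-0.9599)
step 2: x0=(-0.3799) x1=(0.6317) x2=(-0.9792)
step 3: x0=(-0.3861) x1=(0.6124) x2=(-0.9977)
step 4: x0=(-0.3934) x1=(0.5928) x2=(-1.0151)
step 5: x0=(-0.4019) x1=(0.5731) x2=(-1.0315)
step 6: x0=(-0.4117) x1=(0.5532) x2=(-1.0467)
step 7: x0=(-0.4227) x1=(0.5330) x2=(-1.0609)
step 8: x0=(-0.4349) x1=(0.5126) x2=(-1.0739)
step 9: x0=(-0.4483) x1=(0.4920) x2=(-1.0858)
step 10: x0=(-0.4629) x1=(0.4711) x2=(-1.0966)
step 11: x0=(-0.4787) x1=(0.4500) x2=(-1.1063)
step 12: x0=(-0.4956) x1=(0.4286) x2=(-1.1148)
step 13: x0=(-0.5137) x1=(0.4069) x2=(-1.1223)
step 14: x0=(-0.5328) x1=(0.3849) x2=(-1.1288)
step 15: x0=(-0.5527) x1=(0.3625) x2=(-1.1345)
step 16: x0=(-0.5729) x1=(0.3399) x2=(-1.1398)
step 17: x0=(-0.5924) x1=(0.3170) x2=(-1.1454)
step 18: x0=(-0.6100) x1=(0.2937) x2=(-1.1524)
step 19: x0=(-0.6238) x1=(0.2702) x2=(-1.1622)
step 20: x0=(-0.6333) x1=(0.2462) x2=(-1.1754)
step 21: x0=(-0.6390) x1=(0.2218) x2=(-1.1913)
step 22: x0=(-0.6425) x1=(0.1970) x2=(-1.2088)
step 23: x0=(-0.6451) x1=(0.1717) x2=(-1.2266)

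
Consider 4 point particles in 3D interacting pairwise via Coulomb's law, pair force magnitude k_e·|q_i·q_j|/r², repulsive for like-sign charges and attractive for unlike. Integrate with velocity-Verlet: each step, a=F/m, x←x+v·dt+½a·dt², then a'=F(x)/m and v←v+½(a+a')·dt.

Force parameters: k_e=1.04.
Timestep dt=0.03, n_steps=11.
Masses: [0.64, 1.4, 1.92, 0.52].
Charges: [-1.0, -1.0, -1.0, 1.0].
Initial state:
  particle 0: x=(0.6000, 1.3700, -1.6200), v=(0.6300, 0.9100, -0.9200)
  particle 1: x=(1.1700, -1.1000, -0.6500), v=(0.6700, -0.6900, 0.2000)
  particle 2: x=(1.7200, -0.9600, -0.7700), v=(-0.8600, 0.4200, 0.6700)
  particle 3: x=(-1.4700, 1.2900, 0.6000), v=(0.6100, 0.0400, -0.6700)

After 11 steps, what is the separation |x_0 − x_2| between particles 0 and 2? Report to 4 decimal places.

step 0: x0=(0.6000, 1.3700, -1.6200) x1=(1.1700, -1.1000, -0.6500) x2=(1.7200, -0.9600, -0.7700) x3=(-1.4700, 1.2900, 0.6000)
step 1: x0=(0.6188, 1.3975, -1.6476) x1=(1.1892, -1.1210, -0.6438) x2=(1.6949, -0.9472, -0.7500) x3=(-1.4515, 1.2911, 0.5798)
step 2: x0=(0.6373, 1.4253, -1.6752) x1=(1.2062, -1.1427, -0.6371) x2=(1.6713, -0.9340, -0.7304) x3=(-1.4328, 1.2921, 0.5594)
step 3: x0=(0.6557, 1.4534, -1.7029) x1=(1.2210, -1.1655, -0.6298) x2=(1.6493, -0.9201, -0.7110) x3=(-1.4137, 1.2930, 0.5387)
step 4: x0=(0.6738, 1.4819, -1.7305) x1=(1.2335, -1.1896, -0.6222) x2=(1.6291, -0.9052, -0.6919) x3=(-1.3944, 1.2937, 0.5179)
step 5: x0=(0.6918, 1.5106, -1.7582) x1=(1.2438, -1.2154, -0.6140) x2=(1.6104, -0.8893, -0.6730) x3=(-1.3747, 1.2943, 0.4968)
step 6: x0=(0.7095, 1.5397, -1.7859) x1=(1.2520, -1.2430, -0.6056) x2=(1.5932, -0.8720, -0.6544) x3=(-1.3547, 1.2948, 0.4755)
step 7: x0=(0.7270, 1.5690, -1.8137) x1=(1.2584, -1.2725, -0.5968) x2=(1.5773, -0.8534, -0.6359) x3=(-1.3344, 1.2951, 0.4540)
step 8: x0=(0.7444, 1.5986, -1.8414) x1=(1.2634, -1.3040, -0.5878) x2=(1.5624, -0.8334, -0.6175) x3=(-1.3138, 1.2953, 0.4323)
step 9: x0=(0.7616, 1.6285, -1.8692) x1=(1.2672, -1.3374, -0.5786) x2=(1.5483, -0.8122, -0.5991) x3=(-1.2929, 1.2953, 0.4104)
step 10: x0=(0.7786, 1.6587, -1.8970) x1=(1.2701, -1.3724, -0.5694) x2=(1.5349, -0.7897, -0.5808) x3=(-1.2717, 1.2952, 0.3882)
step 11: x0=(0.7954, 1.6891, -1.9248) x1=(1.2722, -1.4089, -0.5601) x2=(1.5220, -0.7663, -0.5624) x3=(-1.2502, 1.2950, 0.3659)

2.9004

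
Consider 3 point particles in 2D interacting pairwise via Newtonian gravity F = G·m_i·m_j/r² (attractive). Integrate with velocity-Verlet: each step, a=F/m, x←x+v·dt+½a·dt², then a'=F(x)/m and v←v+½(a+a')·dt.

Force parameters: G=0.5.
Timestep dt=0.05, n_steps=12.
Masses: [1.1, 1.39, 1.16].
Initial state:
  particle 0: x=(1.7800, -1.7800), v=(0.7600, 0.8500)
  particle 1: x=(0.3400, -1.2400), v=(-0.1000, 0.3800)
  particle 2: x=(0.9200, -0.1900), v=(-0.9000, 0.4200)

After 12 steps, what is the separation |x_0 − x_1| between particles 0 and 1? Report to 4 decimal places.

step 0: x0=(1.7800, -1.7800) x1=(0.3400, -1.2400) x2=(0.9200, -0.1900)
step 1: x0=(1.8176, -1.7372) x1=(0.3355, -1.2207) x2=(0.8748, -0.1697)
step 2: x0=(1.8542, -1.6937) x1=(0.3320, -1.2006) x2=(0.8293, -0.1509)
step 3: x0=(1.8900, -1.6498) x1=(0.3295, -1.1797) x2=(0.7834, -0.1336)
step 4: x0=(1.9249, -1.6052) x1=(0.3279, -1.1579) x2=(0.7372, -0.1178)
step 5: x0=(1.9590, -1.5603) x1=(0.3273, -1.1352) x2=(0.6907, -0.1036)
step 6: x0=(1.9922, -1.5148) x1=(0.3275, -1.1115) x2=(0.6441, -0.0910)
step 7: x0=(2.0245, -1.4690) x1=(0.3285, -1.0867) x2=(0.5972, -0.0802)
step 8: x0=(2.0561, -1.4227) x1=(0.3304, -1.0607) x2=(0.5501, -0.0711)
step 9: x0=(2.0868, -1.3761) x1=(0.3329, -1.0334) x2=(0.5029, -0.0640)
step 10: x0=(2.1168, -1.3292) x1=(0.3362, -1.0047) x2=(0.4557, -0.0588)
step 11: x0=(2.1459, -1.2820) x1=(0.3400, -0.9744) x2=(0.4085, -0.0557)
step 12: x0=(2.1743, -1.2345) x1=(0.3444, -0.9426) x2=(0.3613, -0.0548)

1.8531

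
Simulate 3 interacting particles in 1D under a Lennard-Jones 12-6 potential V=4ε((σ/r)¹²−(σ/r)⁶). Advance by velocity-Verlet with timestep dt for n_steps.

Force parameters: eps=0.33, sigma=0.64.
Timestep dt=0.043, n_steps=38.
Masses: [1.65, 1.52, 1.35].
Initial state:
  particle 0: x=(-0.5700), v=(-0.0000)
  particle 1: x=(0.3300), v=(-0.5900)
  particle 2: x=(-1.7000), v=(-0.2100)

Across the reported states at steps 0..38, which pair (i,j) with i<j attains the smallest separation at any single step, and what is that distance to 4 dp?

pair (0,1), distance 0.6444

step 0: x0=(-0.5700) x1=(0.3300) x2=(-1.7000)
step 1: x0=(-0.5696) x1=(0.3041) x2=(-1.7089)
step 2: x0=(-0.5684) x1=(0.2770) x2=(-1.7175)
step 3: x0=(-0.5662) x1=(0.2486) x2=(-1.7258)
step 4: x0=(-0.5628) x1=(0.2188) x2=(-1.7339)
step 5: x0=(-0.5583) x1=(0.1874) x2=(-1.7417)
step 6: x0=(-0.5530) x1=(0.1550) x2=(-1.7493)
step 7: x0=(-0.5485) x1=(0.1232) x2=(-1.7567)
step 8: x0=(-0.5490) x1=(0.0968) x2=(-1.7639)
step 9: x0=(-0.5613) x1=(0.0830) x2=(-1.7709)
step 10: x0=(-0.5860) x1=(0.0824) x2=(-1.7777)
step 11: x0=(-0.6163) x1=(0.0878) x2=(-1.7843)
step 12: x0=(-0.6478) x1=(0.0942) x2=(-1.7906)
step 13: x0=(-0.6786) x1=(0.0997) x2=(-1.7966)
step 14: x0=(-0.7083) x1=(0.1036) x2=(-1.8024)
step 15: x0=(-0.7370) x1=(0.1061) x2=(-1.8077)
step 16: x0=(-0.7648) x1=(0.1072) x2=(-1.8126)
step 17: x0=(-0.7918) x1=(0.1071) x2=(-1.8171)
step 18: x0=(-0.8184) x1=(0.1060) x2=(-1.8210)
step 19: x0=(-0.8446) x1=(0.1040) x2=(-1.8242)
step 20: x0=(-0.8708) x1=(0.1012) x2=(-1.8267)
step 21: x0=(-0.8970) x1=(0.0977) x2=(-1.8284)
step 22: x0=(-0.9234) x1=(0.0937) x2=(-1.8290)
step 23: x0=(-0.9503) x1=(0.0891) x2=(-1.8286)
step 24: x0=(-0.9778) x1=(0.0840) x2=(-1.8268)
step 25: x0=(-1.0062) x1=(0.0785) x2=(-1.8236)
step 26: x0=(-1.0356) x1=(0.0727) x2=(-1.8187)
step 27: x0=(-1.0661) x1=(0.0666) x2=(-1.8121)
step 28: x0=(-1.0974) x1=(0.0602) x2=(-1.8044)
step 29: x0=(-1.1277) x1=(0.0536) x2=(-1.7974)
step 30: x0=(-1.1526) x1=(0.0468) x2=(-1.7970)
step 31: x0=(-1.1651) x1=(0.0398) x2=(-1.8113)
step 32: x0=(-1.1660) x1=(0.0326) x2=(-1.8397)
step 33: x0=(-1.1622) x1=(0.0252) x2=(-1.8737)
step 34: x0=(-1.1578) x1=(0.0177) x2=(-1.9081)
step 35: x0=(-1.1543) x1=(0.0099) x2=(-1.9413)
step 36: x0=(-1.1519) x1=(0.0019) x2=(-1.9727)
step 37: x0=(-1.1507) x1=(-0.0063) x2=(-2.0026)
step 38: x0=(-1.1505) x1=(-0.0148) x2=(-2.0309)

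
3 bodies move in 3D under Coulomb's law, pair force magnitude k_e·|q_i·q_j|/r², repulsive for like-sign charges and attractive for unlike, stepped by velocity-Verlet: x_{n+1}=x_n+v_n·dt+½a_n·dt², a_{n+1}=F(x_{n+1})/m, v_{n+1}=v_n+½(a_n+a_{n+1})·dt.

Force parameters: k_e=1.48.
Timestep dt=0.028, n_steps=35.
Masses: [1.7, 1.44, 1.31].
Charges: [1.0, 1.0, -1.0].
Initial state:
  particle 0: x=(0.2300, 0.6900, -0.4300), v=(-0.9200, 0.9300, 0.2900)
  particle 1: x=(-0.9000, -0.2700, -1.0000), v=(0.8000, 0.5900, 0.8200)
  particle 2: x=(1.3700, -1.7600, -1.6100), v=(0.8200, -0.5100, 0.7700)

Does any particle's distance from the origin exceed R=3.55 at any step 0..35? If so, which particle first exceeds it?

no

step 0: x0=(0.2300, 0.6900, -0.4300) x1=(-0.9000, -0.2700, -1.0000) x2=(1.3700, -1.7600, -1.6100)
step 1: x0=(0.2044, 0.7161, -0.4218) x1=(-0.8777, -0.2536, -0.9771) x2=(1.3929, -1.7742, -1.5884)
step 2: x0=(0.1789, 0.7423, -0.4136) x1=(-0.8555, -0.2375, -0.9544) x2=(1.4157, -1.7883, -1.5668)
step 3: x0=(0.1537, 0.7686, -0.4053) x1=(-0.8335, -0.2216, -0.9318) x2=(1.4383, -1.8022, -1.5450)
step 4: x0=(0.1288, 0.7951, -0.3969) x1=(-0.8116, -0.2061, -0.9093) x2=(1.4608, -1.8160, -1.5233)
step 5: x0=(0.1040, 0.8217, -0.3885) x1=(-0.7899, -0.1908, -0.8870) x2=(1.4832, -1.8296, -1.5014)
step 6: x0=(0.0796, 0.8485, -0.3799) x1=(-0.7683, -0.1759, -0.8648) x2=(1.5054, -1.8431, -1.4795)
step 7: x0=(0.0553, 0.8755, -0.3713) x1=(-0.7470, -0.1613, -0.8429) x2=(1.5276, -1.8565, -1.4576)
step 8: x0=(0.0313, 0.9027, -0.3625) x1=(-0.7258, -0.1471, -0.8210) x2=(1.5496, -1.8698, -1.4356)
step 9: x0=(0.0075, 0.9302, -0.3537) x1=(-0.7047, -0.1333, -0.7994) x2=(1.5715, -1.8829, -1.4136)
step 10: x0=(-0.0161, 0.9579, -0.3447) x1=(-0.6838, -0.1199, -0.7779) x2=(1.5933, -1.8959, -1.3915)
step 11: x0=(-0.0395, 0.9858, -0.3356) x1=(-0.6631, -0.1069, -0.7565) x2=(1.6150, -1.9088, -1.3694)
step 12: x0=(-0.0626, 1.0140, -0.3265) x1=(-0.6425, -0.0943, -0.7353) x2=(1.6365, -1.9215, -1.3472)
step 13: x0=(-0.0856, 1.0425, -0.3172) x1=(-0.6220, -0.0822, -0.7143) x2=(1.6580, -1.9342, -1.3250)
step 14: x0=(-0.1084, 1.0713, -0.3078) x1=(-0.6017, -0.0705, -0.6935) x2=(1.6793, -1.9467, -1.3028)
step 15: x0=(-0.1310, 1.1004, -0.2983) x1=(-0.5814, -0.0593, -0.6728) x2=(1.7006, -1.9591, -1.2805)
step 16: x0=(-0.1534, 1.1298, -0.2887) x1=(-0.5613, -0.0486, -0.6523) x2=(1.7217, -1.9714, -1.2582)
step 17: x0=(-0.1757, 1.1596, -0.2791) x1=(-0.5413, -0.0384, -0.6319) x2=(1.7427, -1.9836, -1.2358)
step 18: x0=(-0.1978, 1.1897, -0.2693) x1=(-0.5213, -0.0286, -0.6116) x2=(1.7636, -1.9956, -1.2134)
step 19: x0=(-0.2198, 1.2201, -0.2594) x1=(-0.5014, -0.0194, -0.5915) x2=(1.7845, -2.0076, -1.1910)
step 20: x0=(-0.2417, 1.2508, -0.2494) x1=(-0.4815, -0.0107, -0.5716) x2=(1.8052, -2.0194, -1.1686)
step 21: x0=(-0.2635, 1.2819, -0.2394) x1=(-0.4617, -0.0024, -0.5517) x2=(1.8258, -2.0312, -1.1461)
step 22: x0=(-0.2853, 1.3133, -0.2292) x1=(-0.4418, 0.0053, -0.5320) x2=(1.8464, -2.0428, -1.1236)
step 23: x0=(-0.3069, 1.3451, -0.2190) x1=(-0.4220, 0.0126, -0.5124) x2=(1.8668, -2.0544, -1.1010)
step 24: x0=(-0.3285, 1.3772, -0.2087) x1=(-0.4021, 0.0194, -0.4929) x2=(1.8872, -2.0658, -1.0785)
step 25: x0=(-0.3501, 1.4096, -0.1984) x1=(-0.3821, 0.0258, -0.4735) x2=(1.9074, -2.0771, -1.0559)
step 26: x0=(-0.3717, 1.4422, -0.1880) x1=(-0.3622, 0.0317, -0.4542) x2=(1.9276, -2.0884, -1.0332)
step 27: x0=(-0.3932, 1.4752, -0.1775) x1=(-0.3422, 0.0371, -0.4350) x2=(1.9477, -2.0995, -1.0106)
step 28: x0=(-0.4147, 1.5085, -0.1670) x1=(-0.3221, 0.0422, -0.4159) x2=(1.9677, -2.1105, -0.9879)
step 29: x0=(-0.4363, 1.5420, -0.1565) x1=(-0.3019, 0.0468, -0.3968) x2=(1.9876, -2.1215, -0.9652)
step 30: x0=(-0.4578, 1.5759, -0.1459) x1=(-0.2816, 0.0510, -0.3779) x2=(2.0074, -2.1323, -0.9425)
step 31: x0=(-0.4793, 1.6099, -0.1353) x1=(-0.2612, 0.0549, -0.3589) x2=(2.0271, -2.1431, -0.9198)
step 32: x0=(-0.5009, 1.6442, -0.1246) x1=(-0.2408, 0.0584, -0.3401) x2=(2.0468, -2.1537, -0.8970)
step 33: x0=(-0.5225, 1.6787, -0.1139) x1=(-0.2202, 0.0615, -0.3213) x2=(2.0664, -2.1643, -0.8742)
step 34: x0=(-0.5441, 1.7135, -0.1032) x1=(-0.1996, 0.0643, -0.3025) x2=(2.0858, -2.1748, -0.8514)
step 35: x0=(-0.5658, 1.7484, -0.0924) x1=(-0.1788, 0.0667, -0.2838) x2=(2.1052, -2.1852, -0.8286)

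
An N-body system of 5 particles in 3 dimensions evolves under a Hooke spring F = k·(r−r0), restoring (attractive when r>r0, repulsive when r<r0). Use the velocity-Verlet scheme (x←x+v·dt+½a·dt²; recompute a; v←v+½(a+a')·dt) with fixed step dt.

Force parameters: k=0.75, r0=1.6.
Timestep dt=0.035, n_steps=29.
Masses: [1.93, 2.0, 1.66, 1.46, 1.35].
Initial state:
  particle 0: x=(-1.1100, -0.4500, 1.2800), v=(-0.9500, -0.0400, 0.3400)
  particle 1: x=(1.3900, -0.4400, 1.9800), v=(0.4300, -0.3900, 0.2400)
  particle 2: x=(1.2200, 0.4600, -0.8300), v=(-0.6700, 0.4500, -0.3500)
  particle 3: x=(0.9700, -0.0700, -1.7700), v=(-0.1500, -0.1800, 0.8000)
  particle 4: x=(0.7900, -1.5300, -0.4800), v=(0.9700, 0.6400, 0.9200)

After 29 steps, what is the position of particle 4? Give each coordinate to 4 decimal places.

(1.5051, -0.5817, 0.7254)

step 0: x0=(-1.1100, -0.4500, 1.2800) x1=(1.3900, -0.4400, 1.9800) x2=(1.2200, 0.4600, -0.8300) x3=(0.9700, -0.0700, -1.7700) x4=(0.7900, -1.5300, -0.4800)
step 1: x0=(-1.1423, -0.4513, 1.2911) x1=(1.4047, -0.4536, 1.9873) x2=(1.1962, 0.4754, -0.8415) x3=(0.9644, -0.0766, -1.7408) x4=(0.8238, -1.5070, -0.4473)
step 2: x0=(-1.1725, -0.4526, 1.3007) x1=(1.4187, -0.4671, 1.9924) x2=(1.1719, 0.4903, -0.8513) x3=(0.9581, -0.0838, -1.7094) x4=(0.8573, -1.4830, -0.4136)
step 3: x0=(-1.2007, -0.4537, 1.3086) x1=(1.4319, -0.4805, 1.9954) x2=(1.1470, 0.5046, -0.8595) x3=(0.9512, -0.0916, -1.6756) x4=(0.8903, -1.4580, -0.3790)
step 4: x0=(-1.2267, -0.4547, 1.3150) x1=(1.4443, -0.4938, 1.9963) x2=(1.1215, 0.5182, -0.8660) x3=(0.9436, -0.1000, -1.6397) x4=(0.9229, -1.4319, -0.3434)
step 5: x0=(-1.2506, -0.4556, 1.3199) x1=(1.4559, -0.5068, 1.9950) x2=(1.0954, 0.5313, -0.8708) x3=(0.9353, -0.1090, -1.6015) x4=(0.9551, -1.4049, -0.3069)
step 6: x0=(-1.2723, -0.4564, 1.3232) x1=(1.4667, -0.5197, 1.9916) x2=(1.0688, 0.5439, -0.8739) x3=(0.9264, -0.1186, -1.5613) x4=(0.9867, -1.3770, -0.2695)
step 7: x0=(-1.2917, -0.4570, 1.3250) x1=(1.4767, -0.5324, 1.9862) x2=(1.0416, 0.5558, -0.8753) x3=(0.9168, -0.1288, -1.5189) x4=(1.0177, -1.3483, -0.2313)
step 8: x0=(-1.3090, -0.4575, 1.3253) x1=(1.4857, -0.5448, 1.9788) x2=(1.0140, 0.5673, -0.8749) x3=(0.9066, -0.1397, -1.4746) x4=(1.0481, -1.3187, -0.1923)
step 9: x0=(-1.3239, -0.4578, 1.3241) x1=(1.4939, -0.5570, 1.9695) x2=(0.9858, 0.5782, -0.8728) x3=(0.8958, -0.1512, -1.4283) x4=(1.0779, -1.2884, -0.1525)
step 10: x0=(-1.3366, -0.4581, 1.3215) x1=(1.5012, -0.5689, 1.9583) x2=(0.9572, 0.5886, -0.8691) x3=(0.8844, -0.1634, -1.3801) x4=(1.1070, -1.2574, -0.1120)
step 11: x0=(-1.3470, -0.4581, 1.3174) x1=(1.5076, -0.5806, 1.9452) x2=(0.9281, 0.5985, -0.8636) x3=(0.8724, -0.1761, -1.3300) x4=(1.1354, -1.2257, -0.0708)
step 12: x0=(-1.3551, -0.4581, 1.3120) x1=(1.5131, -0.5919, 1.9303) x2=(0.8985, 0.6079, -0.8565) x3=(0.8598, -0.1895, -1.2782) x4=(1.1630, -1.1933, -0.0289)
step 13: x0=(-1.3610, -0.4579, 1.3052) x1=(1.5176, -0.6029, 1.9138) x2=(0.8685, 0.6169, -0.8478) x3=(0.8467, -0.2035, -1.2246) x4=(1.1899, -1.1604, 0.0135)
step 14: x0=(-1.3645, -0.4576, 1.2971) x1=(1.5212, -0.6135, 1.8955) x2=(0.8381, 0.6253, -0.8374) x3=(0.8331, -0.2182, -1.1694) x4=(1.2160, -1.1270, 0.0565)
step 15: x0=(-1.3658, -0.4571, 1.2878) x1=(1.5239, -0.6238, 1.8757) x2=(0.8073, 0.6333, -0.8255) x3=(0.8190, -0.2334, -1.1126) x4=(1.2412, -1.0930, 0.1000)
step 16: x0=(-1.3649, -0.4565, 1.2772) x1=(1.5256, -0.6337, 1.8545) x2=(0.7761, 0.6408, -0.8120) x3=(0.8043, -0.2492, -1.0543) x4=(1.2657, -1.0586, 0.1439)
step 17: x0=(-1.3617, -0.4557, 1.2655) x1=(1.5264, -0.6433, 1.8318) x2=(0.7446, 0.6478, -0.7971) x3=(0.7892, -0.2655, -0.9946) x4=(1.2892, -1.0238, 0.1882)
step 18: x0=(-1.3564, -0.4548, 1.2526) x1=(1.5263, -0.6524, 1.8077) x2=(0.7127, 0.6544, -0.7807) x3=(0.7737, -0.2825, -0.9335) x4=(1.3120, -0.9886, 0.2329)
step 19: x0=(-1.3489, -0.4538, 1.2387) x1=(1.5252, -0.6612, 1.7825) x2=(0.6806, 0.6605, -0.7630) x3=(0.7577, -0.2999, -0.8711) x4=(1.3338, -0.9530, 0.2777)
step 20: x0=(-1.3392, -0.4526, 1.2238) x1=(1.5232, -0.6695, 1.7561) x2=(0.6482, 0.6661, -0.7439) x3=(0.7413, -0.3178, -0.8075) x4=(1.3548, -0.9171, 0.3228)
step 21: x0=(-1.3275, -0.4513, 1.2079) x1=(1.5202, -0.6775, 1.7286) x2=(0.6155, 0.6713, -0.7235) x3=(0.7245, -0.3362, -0.7428) x4=(1.3750, -0.8809, 0.3680)
step 22: x0=(-1.3138, -0.4498, 1.1911) x1=(1.5164, -0.6851, 1.7002) x2=(0.5826, 0.6759, -0.7018) x3=(0.7073, -0.3550, -0.6770) x4=(1.3942, -0.8444, 0.4133)
step 23: x0=(-1.2981, -0.4483, 1.1736) x1=(1.5117, -0.6922, 1.6708) x2=(0.5496, 0.6801, -0.6790) x3=(0.6898, -0.3742, -0.6104) x4=(1.4126, -0.8077, 0.4585)
step 24: x0=(-1.2804, -0.4466, 1.1552) x1=(1.5061, -0.6990, 1.6408) x2=(0.5164, 0.6837, -0.6550) x3=(0.6719, -0.3938, -0.5428) x4=(1.4301, -0.7707, 0.5036)
step 25: x0=(-1.2610, -0.4448, 1.1361) x1=(1.4996, -0.7053, 1.6100) x2=(0.4831, 0.6869, -0.6299) x3=(0.6536, -0.4137, -0.4745) x4=(1.4468, -0.7334, 0.5486)
step 26: x0=(-1.2397, -0.4429, 1.1164) x1=(1.4922, -0.7113, 1.5787) x2=(0.4497, 0.6895, -0.6037) x3=(0.6350, -0.4339, -0.4056) x4=(1.4626, -0.6959, 0.5934)
step 27: x0=(-1.2167, -0.4408, 1.0961) x1=(1.4841, -0.7169, 1.5469) x2=(0.4163, 0.6916, -0.5765) x3=(0.6161, -0.4544, -0.3361) x4=(1.4775, -0.6581, 0.6378)
step 28: x0=(-1.1921, -0.4387, 1.0753) x1=(1.4751, -0.7222, 1.5147) x2=(0.3829, 0.6931, -0.5484) x3=(0.5969, -0.4752, -0.2660) x4=(1.4917, -0.6201, 0.6818)
step 29: x0=(-1.1659, -0.4364, 1.0540) x1=(1.4653, -0.7272, 1.4822) x2=(0.3496, 0.6942, -0.5194) x3=(0.5774, -0.4962, -0.1957) x4=(1.5051, -0.5817, 0.7254)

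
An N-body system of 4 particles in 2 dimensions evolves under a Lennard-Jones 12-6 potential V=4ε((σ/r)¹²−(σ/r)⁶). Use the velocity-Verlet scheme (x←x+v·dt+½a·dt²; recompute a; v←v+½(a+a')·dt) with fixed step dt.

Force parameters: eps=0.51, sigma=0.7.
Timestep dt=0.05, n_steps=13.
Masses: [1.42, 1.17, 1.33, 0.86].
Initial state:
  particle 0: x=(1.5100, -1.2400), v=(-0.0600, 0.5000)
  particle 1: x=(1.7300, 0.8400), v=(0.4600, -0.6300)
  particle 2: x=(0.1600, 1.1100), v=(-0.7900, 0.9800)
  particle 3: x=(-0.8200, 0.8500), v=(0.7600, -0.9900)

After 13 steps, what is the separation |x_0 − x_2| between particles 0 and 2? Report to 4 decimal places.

3.1799

step 0: x0=(1.5100, -1.2400) x1=(1.7300, 0.8400) x2=(0.1600, 1.1100) x3=(-0.8200, 0.8500)
step 1: x0=(1.5070, -1.2150) x1=(1.7529, 0.8085) x2=(0.1196, 1.1587) x3=(-0.7806, 0.8009)
step 2: x0=(1.5040, -1.1900) x1=(1.7758, 0.7770) x2=(0.0771, 1.2066) x3=(-0.7376, 0.7531)
step 3: x0=(1.5010, -1.1649) x1=(1.7986, 0.7455) x2=(0.0321, 1.2530) x3=(-0.6909, 0.7075)
step 4: x0=(1.4980, -1.1398) x1=(1.8213, 0.7140) x2=(-0.0153, 1.2976) x3=(-0.6403, 0.6648)
step 5: x0=(1.4950, -1.1147) x1=(1.8440, 0.6824) x2=(-0.0650, 1.3398) x3=(-0.5861, 0.6257)
step 6: x0=(1.4920, -1.0896) x1=(1.8667, 0.6508) x2=(-0.1166, 1.3794) x3=(-0.5290, 0.5906)
step 7: x0=(1.4890, -1.0644) x1=(1.8893, 0.6192) x2=(-0.1696, 1.4162) x3=(-0.4696, 0.5599)
step 8: x0=(1.4861, -1.0391) x1=(1.9119, 0.5875) x2=(-0.2236, 1.4500) x3=(-0.4086, 0.5337)
step 9: x0=(1.4831, -1.0138) x1=(1.9344, 0.5557) x2=(-0.2782, 1.4811) x3=(-0.3467, 0.5117)
step 10: x0=(1.4802, -0.9884) x1=(1.9569, 0.5238) x2=(-0.3330, 1.5098) x3=(-0.2845, 0.4935)
step 11: x0=(1.4772, -0.9629) x1=(1.9794, 0.4918) x2=(-0.3877, 1.5366) x3=(-0.2224, 0.4781)
step 12: x0=(1.4743, -0.9373) x1=(2.0018, 0.4597) x2=(-0.4421, 1.5620) x3=(-0.1607, 0.4649)
step 13: x0=(1.4715, -0.9115) x1=(2.0241, 0.4274) x2=(-0.4963, 1.5864) x3=(-0.0993, 0.4532)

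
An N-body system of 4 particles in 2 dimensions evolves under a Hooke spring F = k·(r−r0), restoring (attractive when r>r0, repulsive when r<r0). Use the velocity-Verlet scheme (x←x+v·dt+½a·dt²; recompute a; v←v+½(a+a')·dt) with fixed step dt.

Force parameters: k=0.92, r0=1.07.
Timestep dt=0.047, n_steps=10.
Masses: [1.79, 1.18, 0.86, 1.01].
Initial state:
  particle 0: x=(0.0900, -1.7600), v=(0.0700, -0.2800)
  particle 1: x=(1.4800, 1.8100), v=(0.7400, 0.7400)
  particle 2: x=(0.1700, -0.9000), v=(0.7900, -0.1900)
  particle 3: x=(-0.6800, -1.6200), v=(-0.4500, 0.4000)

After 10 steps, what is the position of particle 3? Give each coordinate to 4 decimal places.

(-0.7294, -1.1731)

step 0: x0=(0.0900, -1.7600) x1=(1.4800, 1.8100) x2=(0.1700, -0.9000) x3=(-0.6800, -1.6200)
step 1: x0=(0.0940, -1.7718) x1=(1.5118, 1.8389) x2=(0.2081, -0.9067) x3=(-0.6998, -1.5986)
step 2: x0=(0.0994, -1.7810) x1=(1.5376, 1.8558) x2=(0.2481, -0.9088) x3=(-0.7167, -1.5719)
step 3: x0=(0.1063, -1.7874) x1=(1.5573, 1.8608) x2=(0.2900, -0.9063) x3=(-0.7305, -1.5398)
step 4: x0=(0.1145, -1.7911) x1=(1.5708, 1.8537) x2=(0.3337, -0.8994) x3=(-0.7411, -1.5024)
step 5: x0=(0.1240, -1.7920) x1=(1.5782, 1.8348) x2=(0.3790, -0.8881) x3=(-0.7483, -1.4598)
step 6: x0=(0.1349, -1.7901) x1=(1.5795, 1.8042) x2=(0.4257, -0.8726) x3=(-0.7520, -1.4121)
step 7: x0=(0.1470, -1.7854) x1=(1.5748, 1.7621) x2=(0.4738, -0.8531) x3=(-0.7520, -1.3593)
step 8: x0=(0.1603, -1.7779) x1=(1.5643, 1.7089) x2=(0.5231, -0.8298) x3=(-0.7483, -1.3018)
step 9: x0=(0.1748, -1.7677) x1=(1.5481, 1.6450) x2=(0.5732, -0.8030) x3=(-0.7407, -1.2396)
step 10: x0=(0.1904, -1.7548) x1=(1.5264, 1.5709) x2=(0.6240, -0.7728) x3=(-0.7294, -1.1731)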